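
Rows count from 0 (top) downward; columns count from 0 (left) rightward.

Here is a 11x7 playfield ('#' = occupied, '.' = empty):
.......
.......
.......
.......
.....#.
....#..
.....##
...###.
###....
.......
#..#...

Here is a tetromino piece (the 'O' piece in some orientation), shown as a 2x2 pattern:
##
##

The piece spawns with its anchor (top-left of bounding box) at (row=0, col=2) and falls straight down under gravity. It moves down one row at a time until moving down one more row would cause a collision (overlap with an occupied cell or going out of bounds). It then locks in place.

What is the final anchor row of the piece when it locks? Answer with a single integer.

Spawn at (row=0, col=2). Try each row:
  row 0: fits
  row 1: fits
  row 2: fits
  row 3: fits
  row 4: fits
  row 5: fits
  row 6: blocked -> lock at row 5

Answer: 5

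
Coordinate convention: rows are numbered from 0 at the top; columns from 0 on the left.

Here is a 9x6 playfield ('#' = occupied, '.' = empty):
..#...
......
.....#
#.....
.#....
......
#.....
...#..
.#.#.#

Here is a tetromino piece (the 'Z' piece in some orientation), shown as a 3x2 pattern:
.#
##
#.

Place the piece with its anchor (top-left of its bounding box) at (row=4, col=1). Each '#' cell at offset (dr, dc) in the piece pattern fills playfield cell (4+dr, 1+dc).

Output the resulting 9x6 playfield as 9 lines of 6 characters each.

Answer: ..#...
......
.....#
#.....
.##...
.##...
##....
...#..
.#.#.#

Derivation:
Fill (4+0,1+1) = (4,2)
Fill (4+1,1+0) = (5,1)
Fill (4+1,1+1) = (5,2)
Fill (4+2,1+0) = (6,1)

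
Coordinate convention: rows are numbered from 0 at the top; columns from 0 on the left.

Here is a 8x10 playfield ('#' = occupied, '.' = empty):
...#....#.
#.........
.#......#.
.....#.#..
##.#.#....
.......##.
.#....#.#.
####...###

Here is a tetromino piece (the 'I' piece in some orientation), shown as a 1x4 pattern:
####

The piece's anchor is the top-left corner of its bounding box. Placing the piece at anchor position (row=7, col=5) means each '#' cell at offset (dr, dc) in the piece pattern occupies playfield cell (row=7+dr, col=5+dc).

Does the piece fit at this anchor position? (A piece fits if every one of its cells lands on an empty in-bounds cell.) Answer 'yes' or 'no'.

Check each piece cell at anchor (7, 5):
  offset (0,0) -> (7,5): empty -> OK
  offset (0,1) -> (7,6): empty -> OK
  offset (0,2) -> (7,7): occupied ('#') -> FAIL
  offset (0,3) -> (7,8): occupied ('#') -> FAIL
All cells valid: no

Answer: no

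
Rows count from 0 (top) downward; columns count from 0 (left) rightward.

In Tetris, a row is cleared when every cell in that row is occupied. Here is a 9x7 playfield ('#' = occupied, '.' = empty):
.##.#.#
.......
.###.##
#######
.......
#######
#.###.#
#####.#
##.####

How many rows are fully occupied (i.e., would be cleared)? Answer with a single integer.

Check each row:
  row 0: 3 empty cells -> not full
  row 1: 7 empty cells -> not full
  row 2: 2 empty cells -> not full
  row 3: 0 empty cells -> FULL (clear)
  row 4: 7 empty cells -> not full
  row 5: 0 empty cells -> FULL (clear)
  row 6: 2 empty cells -> not full
  row 7: 1 empty cell -> not full
  row 8: 1 empty cell -> not full
Total rows cleared: 2

Answer: 2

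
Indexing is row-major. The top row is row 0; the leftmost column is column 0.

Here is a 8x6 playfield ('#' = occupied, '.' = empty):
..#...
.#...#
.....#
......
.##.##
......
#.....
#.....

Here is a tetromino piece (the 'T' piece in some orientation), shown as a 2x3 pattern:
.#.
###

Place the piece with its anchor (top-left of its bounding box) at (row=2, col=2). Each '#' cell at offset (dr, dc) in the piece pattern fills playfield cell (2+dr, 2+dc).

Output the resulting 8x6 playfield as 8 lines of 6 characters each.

Answer: ..#...
.#...#
...#.#
..###.
.##.##
......
#.....
#.....

Derivation:
Fill (2+0,2+1) = (2,3)
Fill (2+1,2+0) = (3,2)
Fill (2+1,2+1) = (3,3)
Fill (2+1,2+2) = (3,4)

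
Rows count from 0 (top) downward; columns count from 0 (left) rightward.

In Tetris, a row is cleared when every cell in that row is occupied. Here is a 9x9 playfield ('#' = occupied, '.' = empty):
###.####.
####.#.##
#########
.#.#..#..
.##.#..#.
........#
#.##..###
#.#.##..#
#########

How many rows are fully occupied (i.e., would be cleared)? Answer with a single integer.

Answer: 2

Derivation:
Check each row:
  row 0: 2 empty cells -> not full
  row 1: 2 empty cells -> not full
  row 2: 0 empty cells -> FULL (clear)
  row 3: 6 empty cells -> not full
  row 4: 5 empty cells -> not full
  row 5: 8 empty cells -> not full
  row 6: 3 empty cells -> not full
  row 7: 4 empty cells -> not full
  row 8: 0 empty cells -> FULL (clear)
Total rows cleared: 2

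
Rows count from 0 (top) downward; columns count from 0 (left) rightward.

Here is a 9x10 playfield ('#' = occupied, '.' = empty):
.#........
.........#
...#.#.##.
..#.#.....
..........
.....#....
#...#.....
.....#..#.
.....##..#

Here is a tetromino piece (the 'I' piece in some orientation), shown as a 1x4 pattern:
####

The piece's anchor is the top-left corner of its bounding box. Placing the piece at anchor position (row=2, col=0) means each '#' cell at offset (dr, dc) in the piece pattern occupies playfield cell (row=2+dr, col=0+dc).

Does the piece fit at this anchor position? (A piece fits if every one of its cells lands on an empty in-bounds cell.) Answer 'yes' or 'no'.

Answer: no

Derivation:
Check each piece cell at anchor (2, 0):
  offset (0,0) -> (2,0): empty -> OK
  offset (0,1) -> (2,1): empty -> OK
  offset (0,2) -> (2,2): empty -> OK
  offset (0,3) -> (2,3): occupied ('#') -> FAIL
All cells valid: no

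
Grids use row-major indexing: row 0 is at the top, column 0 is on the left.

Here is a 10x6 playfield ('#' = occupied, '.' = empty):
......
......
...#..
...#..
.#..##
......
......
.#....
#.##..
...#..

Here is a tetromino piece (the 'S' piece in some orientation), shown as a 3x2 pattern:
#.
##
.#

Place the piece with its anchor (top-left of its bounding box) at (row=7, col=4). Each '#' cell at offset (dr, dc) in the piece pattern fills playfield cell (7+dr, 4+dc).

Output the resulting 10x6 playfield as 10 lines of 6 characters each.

Fill (7+0,4+0) = (7,4)
Fill (7+1,4+0) = (8,4)
Fill (7+1,4+1) = (8,5)
Fill (7+2,4+1) = (9,5)

Answer: ......
......
...#..
...#..
.#..##
......
......
.#..#.
#.####
...#.#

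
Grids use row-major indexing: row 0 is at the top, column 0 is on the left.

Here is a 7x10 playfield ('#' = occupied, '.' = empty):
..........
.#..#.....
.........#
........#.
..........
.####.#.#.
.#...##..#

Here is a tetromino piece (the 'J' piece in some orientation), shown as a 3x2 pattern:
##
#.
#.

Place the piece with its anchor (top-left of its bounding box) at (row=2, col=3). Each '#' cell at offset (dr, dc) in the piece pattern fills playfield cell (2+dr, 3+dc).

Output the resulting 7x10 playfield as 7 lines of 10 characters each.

Fill (2+0,3+0) = (2,3)
Fill (2+0,3+1) = (2,4)
Fill (2+1,3+0) = (3,3)
Fill (2+2,3+0) = (4,3)

Answer: ..........
.#..#.....
...##....#
...#....#.
...#......
.####.#.#.
.#...##..#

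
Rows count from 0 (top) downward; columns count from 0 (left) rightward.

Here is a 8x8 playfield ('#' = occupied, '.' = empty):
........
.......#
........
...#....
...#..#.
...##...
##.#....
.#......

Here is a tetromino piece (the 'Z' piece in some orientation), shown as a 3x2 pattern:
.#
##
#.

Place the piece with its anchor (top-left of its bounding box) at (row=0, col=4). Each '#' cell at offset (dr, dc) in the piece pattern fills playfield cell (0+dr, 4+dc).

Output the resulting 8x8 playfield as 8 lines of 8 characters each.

Answer: .....#..
....##.#
....#...
...#....
...#..#.
...##...
##.#....
.#......

Derivation:
Fill (0+0,4+1) = (0,5)
Fill (0+1,4+0) = (1,4)
Fill (0+1,4+1) = (1,5)
Fill (0+2,4+0) = (2,4)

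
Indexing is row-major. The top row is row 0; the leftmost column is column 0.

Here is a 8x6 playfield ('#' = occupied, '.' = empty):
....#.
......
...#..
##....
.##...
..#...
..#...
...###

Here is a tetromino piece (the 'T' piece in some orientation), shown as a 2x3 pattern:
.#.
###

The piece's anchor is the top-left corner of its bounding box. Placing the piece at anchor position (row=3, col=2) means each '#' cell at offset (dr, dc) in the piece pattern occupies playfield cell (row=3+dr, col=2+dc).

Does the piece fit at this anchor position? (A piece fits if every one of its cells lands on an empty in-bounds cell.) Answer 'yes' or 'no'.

Check each piece cell at anchor (3, 2):
  offset (0,1) -> (3,3): empty -> OK
  offset (1,0) -> (4,2): occupied ('#') -> FAIL
  offset (1,1) -> (4,3): empty -> OK
  offset (1,2) -> (4,4): empty -> OK
All cells valid: no

Answer: no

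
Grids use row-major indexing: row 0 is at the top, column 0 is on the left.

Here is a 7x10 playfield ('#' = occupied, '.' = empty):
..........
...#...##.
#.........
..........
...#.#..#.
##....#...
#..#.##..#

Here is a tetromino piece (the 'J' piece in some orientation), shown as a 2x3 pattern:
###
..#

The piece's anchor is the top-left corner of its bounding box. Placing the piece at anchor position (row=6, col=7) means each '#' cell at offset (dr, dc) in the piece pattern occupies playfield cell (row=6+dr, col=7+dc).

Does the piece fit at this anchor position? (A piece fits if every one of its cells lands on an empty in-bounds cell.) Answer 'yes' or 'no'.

Answer: no

Derivation:
Check each piece cell at anchor (6, 7):
  offset (0,0) -> (6,7): empty -> OK
  offset (0,1) -> (6,8): empty -> OK
  offset (0,2) -> (6,9): occupied ('#') -> FAIL
  offset (1,2) -> (7,9): out of bounds -> FAIL
All cells valid: no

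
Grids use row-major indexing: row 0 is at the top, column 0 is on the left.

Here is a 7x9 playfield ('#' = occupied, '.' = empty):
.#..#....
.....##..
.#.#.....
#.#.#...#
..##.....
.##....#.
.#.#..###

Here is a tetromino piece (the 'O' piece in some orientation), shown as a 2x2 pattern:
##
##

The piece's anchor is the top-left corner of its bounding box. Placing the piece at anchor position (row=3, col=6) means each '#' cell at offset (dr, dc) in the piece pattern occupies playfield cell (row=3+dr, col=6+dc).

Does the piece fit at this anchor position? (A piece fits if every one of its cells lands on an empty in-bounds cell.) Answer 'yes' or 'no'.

Check each piece cell at anchor (3, 6):
  offset (0,0) -> (3,6): empty -> OK
  offset (0,1) -> (3,7): empty -> OK
  offset (1,0) -> (4,6): empty -> OK
  offset (1,1) -> (4,7): empty -> OK
All cells valid: yes

Answer: yes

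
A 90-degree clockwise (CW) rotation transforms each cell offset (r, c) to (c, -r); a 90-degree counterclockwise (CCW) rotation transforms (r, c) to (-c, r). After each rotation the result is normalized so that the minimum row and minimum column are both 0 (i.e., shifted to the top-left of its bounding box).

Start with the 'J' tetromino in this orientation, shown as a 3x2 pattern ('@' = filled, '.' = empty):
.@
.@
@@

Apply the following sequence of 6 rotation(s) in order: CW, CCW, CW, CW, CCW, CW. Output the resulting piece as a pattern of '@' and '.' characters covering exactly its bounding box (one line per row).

Start:
.@
.@
@@
After rotation 1 (CW):
@..
@@@
After rotation 2 (CCW):
.@
.@
@@
After rotation 3 (CW):
@..
@@@
After rotation 4 (CW):
@@
@.
@.
After rotation 5 (CCW):
@..
@@@
After rotation 6 (CW):
@@
@.
@.

Answer: @@
@.
@.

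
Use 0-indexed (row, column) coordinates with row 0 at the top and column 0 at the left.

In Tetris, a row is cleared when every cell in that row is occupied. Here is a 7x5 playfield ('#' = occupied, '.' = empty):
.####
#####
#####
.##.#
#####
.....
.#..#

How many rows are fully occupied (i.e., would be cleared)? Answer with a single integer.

Answer: 3

Derivation:
Check each row:
  row 0: 1 empty cell -> not full
  row 1: 0 empty cells -> FULL (clear)
  row 2: 0 empty cells -> FULL (clear)
  row 3: 2 empty cells -> not full
  row 4: 0 empty cells -> FULL (clear)
  row 5: 5 empty cells -> not full
  row 6: 3 empty cells -> not full
Total rows cleared: 3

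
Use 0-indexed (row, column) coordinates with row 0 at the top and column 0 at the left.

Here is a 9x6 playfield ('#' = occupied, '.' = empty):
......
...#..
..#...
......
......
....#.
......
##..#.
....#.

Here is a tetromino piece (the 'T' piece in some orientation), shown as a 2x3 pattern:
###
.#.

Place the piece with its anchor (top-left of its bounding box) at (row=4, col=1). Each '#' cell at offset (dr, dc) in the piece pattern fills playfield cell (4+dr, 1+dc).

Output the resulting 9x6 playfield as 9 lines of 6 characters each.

Fill (4+0,1+0) = (4,1)
Fill (4+0,1+1) = (4,2)
Fill (4+0,1+2) = (4,3)
Fill (4+1,1+1) = (5,2)

Answer: ......
...#..
..#...
......
.###..
..#.#.
......
##..#.
....#.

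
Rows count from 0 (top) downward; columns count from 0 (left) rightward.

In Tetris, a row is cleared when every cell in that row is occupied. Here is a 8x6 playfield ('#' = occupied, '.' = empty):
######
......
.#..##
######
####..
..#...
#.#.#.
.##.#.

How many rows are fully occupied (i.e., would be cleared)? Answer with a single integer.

Answer: 2

Derivation:
Check each row:
  row 0: 0 empty cells -> FULL (clear)
  row 1: 6 empty cells -> not full
  row 2: 3 empty cells -> not full
  row 3: 0 empty cells -> FULL (clear)
  row 4: 2 empty cells -> not full
  row 5: 5 empty cells -> not full
  row 6: 3 empty cells -> not full
  row 7: 3 empty cells -> not full
Total rows cleared: 2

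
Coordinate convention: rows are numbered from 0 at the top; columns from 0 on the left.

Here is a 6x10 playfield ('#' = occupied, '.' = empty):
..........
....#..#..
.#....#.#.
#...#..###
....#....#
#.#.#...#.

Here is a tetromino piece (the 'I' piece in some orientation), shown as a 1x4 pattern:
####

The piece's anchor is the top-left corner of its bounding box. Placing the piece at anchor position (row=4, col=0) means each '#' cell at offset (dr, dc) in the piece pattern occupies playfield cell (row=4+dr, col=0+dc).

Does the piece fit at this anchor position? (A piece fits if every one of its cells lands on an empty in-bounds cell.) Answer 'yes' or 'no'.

Answer: yes

Derivation:
Check each piece cell at anchor (4, 0):
  offset (0,0) -> (4,0): empty -> OK
  offset (0,1) -> (4,1): empty -> OK
  offset (0,2) -> (4,2): empty -> OK
  offset (0,3) -> (4,3): empty -> OK
All cells valid: yes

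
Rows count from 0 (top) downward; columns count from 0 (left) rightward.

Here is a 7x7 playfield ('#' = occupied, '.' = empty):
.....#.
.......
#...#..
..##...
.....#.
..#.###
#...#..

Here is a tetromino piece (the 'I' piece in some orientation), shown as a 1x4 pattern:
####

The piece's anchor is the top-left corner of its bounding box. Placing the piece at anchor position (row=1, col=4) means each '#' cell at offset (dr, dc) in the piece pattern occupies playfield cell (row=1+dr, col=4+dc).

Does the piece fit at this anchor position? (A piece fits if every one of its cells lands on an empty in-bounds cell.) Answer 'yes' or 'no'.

Answer: no

Derivation:
Check each piece cell at anchor (1, 4):
  offset (0,0) -> (1,4): empty -> OK
  offset (0,1) -> (1,5): empty -> OK
  offset (0,2) -> (1,6): empty -> OK
  offset (0,3) -> (1,7): out of bounds -> FAIL
All cells valid: no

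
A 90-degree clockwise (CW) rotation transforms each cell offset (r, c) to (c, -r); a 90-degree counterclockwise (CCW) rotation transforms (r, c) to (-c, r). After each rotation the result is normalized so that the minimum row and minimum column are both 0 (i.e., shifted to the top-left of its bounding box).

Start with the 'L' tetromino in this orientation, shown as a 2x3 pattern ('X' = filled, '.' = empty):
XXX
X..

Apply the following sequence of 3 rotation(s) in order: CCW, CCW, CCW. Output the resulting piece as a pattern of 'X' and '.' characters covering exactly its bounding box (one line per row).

Answer: XX
.X
.X

Derivation:
Start:
XXX
X..
After rotation 1 (CCW):
X.
X.
XX
After rotation 2 (CCW):
..X
XXX
After rotation 3 (CCW):
XX
.X
.X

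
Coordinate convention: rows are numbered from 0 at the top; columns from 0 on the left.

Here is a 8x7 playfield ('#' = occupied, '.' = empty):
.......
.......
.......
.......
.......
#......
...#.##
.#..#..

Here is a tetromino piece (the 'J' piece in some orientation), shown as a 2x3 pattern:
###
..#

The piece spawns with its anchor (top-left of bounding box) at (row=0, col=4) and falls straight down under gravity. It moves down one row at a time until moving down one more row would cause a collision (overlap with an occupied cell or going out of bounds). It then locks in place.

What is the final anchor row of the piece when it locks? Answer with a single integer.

Spawn at (row=0, col=4). Try each row:
  row 0: fits
  row 1: fits
  row 2: fits
  row 3: fits
  row 4: fits
  row 5: blocked -> lock at row 4

Answer: 4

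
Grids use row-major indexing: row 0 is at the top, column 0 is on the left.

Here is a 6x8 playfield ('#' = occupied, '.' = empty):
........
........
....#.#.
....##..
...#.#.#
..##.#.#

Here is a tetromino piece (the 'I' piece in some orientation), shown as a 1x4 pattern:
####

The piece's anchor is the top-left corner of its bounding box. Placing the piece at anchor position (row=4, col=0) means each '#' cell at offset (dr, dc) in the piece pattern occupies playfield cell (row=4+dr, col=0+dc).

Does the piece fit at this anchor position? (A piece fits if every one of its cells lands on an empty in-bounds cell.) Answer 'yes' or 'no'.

Check each piece cell at anchor (4, 0):
  offset (0,0) -> (4,0): empty -> OK
  offset (0,1) -> (4,1): empty -> OK
  offset (0,2) -> (4,2): empty -> OK
  offset (0,3) -> (4,3): occupied ('#') -> FAIL
All cells valid: no

Answer: no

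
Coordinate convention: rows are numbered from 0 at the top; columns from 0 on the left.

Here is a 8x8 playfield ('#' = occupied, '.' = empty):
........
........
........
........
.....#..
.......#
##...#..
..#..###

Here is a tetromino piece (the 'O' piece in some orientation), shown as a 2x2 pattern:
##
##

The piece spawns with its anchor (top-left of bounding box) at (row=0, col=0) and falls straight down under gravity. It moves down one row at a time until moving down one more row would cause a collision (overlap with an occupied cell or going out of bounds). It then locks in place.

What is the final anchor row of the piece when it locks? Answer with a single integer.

Spawn at (row=0, col=0). Try each row:
  row 0: fits
  row 1: fits
  row 2: fits
  row 3: fits
  row 4: fits
  row 5: blocked -> lock at row 4

Answer: 4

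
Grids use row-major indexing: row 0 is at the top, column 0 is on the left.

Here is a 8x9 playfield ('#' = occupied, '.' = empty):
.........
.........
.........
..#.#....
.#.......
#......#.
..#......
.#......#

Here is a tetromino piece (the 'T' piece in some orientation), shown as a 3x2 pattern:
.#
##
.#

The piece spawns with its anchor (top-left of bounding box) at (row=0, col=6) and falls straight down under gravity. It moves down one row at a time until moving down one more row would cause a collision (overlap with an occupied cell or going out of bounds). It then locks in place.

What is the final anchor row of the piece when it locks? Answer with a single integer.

Spawn at (row=0, col=6). Try each row:
  row 0: fits
  row 1: fits
  row 2: fits
  row 3: blocked -> lock at row 2

Answer: 2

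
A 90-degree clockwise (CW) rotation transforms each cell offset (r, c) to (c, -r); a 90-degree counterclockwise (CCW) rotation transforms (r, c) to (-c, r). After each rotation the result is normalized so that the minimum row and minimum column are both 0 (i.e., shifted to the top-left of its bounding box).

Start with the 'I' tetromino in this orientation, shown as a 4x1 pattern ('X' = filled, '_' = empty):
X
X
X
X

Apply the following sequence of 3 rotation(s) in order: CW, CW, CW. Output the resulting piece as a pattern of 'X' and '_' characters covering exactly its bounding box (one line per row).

Answer: XXXX

Derivation:
Start:
X
X
X
X
After rotation 1 (CW):
XXXX
After rotation 2 (CW):
X
X
X
X
After rotation 3 (CW):
XXXX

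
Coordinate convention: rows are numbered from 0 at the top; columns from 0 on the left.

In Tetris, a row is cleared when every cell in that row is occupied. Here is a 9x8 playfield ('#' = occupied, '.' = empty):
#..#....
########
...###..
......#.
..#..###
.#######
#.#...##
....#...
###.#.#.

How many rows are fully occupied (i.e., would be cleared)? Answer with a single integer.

Check each row:
  row 0: 6 empty cells -> not full
  row 1: 0 empty cells -> FULL (clear)
  row 2: 5 empty cells -> not full
  row 3: 7 empty cells -> not full
  row 4: 4 empty cells -> not full
  row 5: 1 empty cell -> not full
  row 6: 4 empty cells -> not full
  row 7: 7 empty cells -> not full
  row 8: 3 empty cells -> not full
Total rows cleared: 1

Answer: 1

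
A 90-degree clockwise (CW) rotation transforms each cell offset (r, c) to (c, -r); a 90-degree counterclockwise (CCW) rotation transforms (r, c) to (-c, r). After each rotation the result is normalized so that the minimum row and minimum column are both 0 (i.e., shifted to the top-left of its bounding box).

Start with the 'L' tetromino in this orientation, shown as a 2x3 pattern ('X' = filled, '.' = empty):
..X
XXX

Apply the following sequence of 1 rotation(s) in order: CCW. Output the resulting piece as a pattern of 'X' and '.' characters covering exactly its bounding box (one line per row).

Answer: XX
.X
.X

Derivation:
Start:
..X
XXX
After rotation 1 (CCW):
XX
.X
.X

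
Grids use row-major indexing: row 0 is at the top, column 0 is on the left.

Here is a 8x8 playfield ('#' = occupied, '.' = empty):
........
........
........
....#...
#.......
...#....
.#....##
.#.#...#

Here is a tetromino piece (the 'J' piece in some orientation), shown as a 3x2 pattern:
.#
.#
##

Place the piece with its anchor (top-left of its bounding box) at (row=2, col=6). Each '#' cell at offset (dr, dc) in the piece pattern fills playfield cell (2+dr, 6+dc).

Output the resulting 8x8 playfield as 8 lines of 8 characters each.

Fill (2+0,6+1) = (2,7)
Fill (2+1,6+1) = (3,7)
Fill (2+2,6+0) = (4,6)
Fill (2+2,6+1) = (4,7)

Answer: ........
........
.......#
....#..#
#.....##
...#....
.#....##
.#.#...#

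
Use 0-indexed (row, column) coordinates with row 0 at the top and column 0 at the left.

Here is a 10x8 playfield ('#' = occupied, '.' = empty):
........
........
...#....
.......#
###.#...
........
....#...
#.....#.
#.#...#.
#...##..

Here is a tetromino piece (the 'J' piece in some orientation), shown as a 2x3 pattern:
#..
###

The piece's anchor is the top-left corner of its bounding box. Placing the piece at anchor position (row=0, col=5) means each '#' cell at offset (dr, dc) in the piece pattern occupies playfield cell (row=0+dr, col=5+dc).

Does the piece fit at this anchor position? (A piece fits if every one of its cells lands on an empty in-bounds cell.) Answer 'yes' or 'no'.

Check each piece cell at anchor (0, 5):
  offset (0,0) -> (0,5): empty -> OK
  offset (1,0) -> (1,5): empty -> OK
  offset (1,1) -> (1,6): empty -> OK
  offset (1,2) -> (1,7): empty -> OK
All cells valid: yes

Answer: yes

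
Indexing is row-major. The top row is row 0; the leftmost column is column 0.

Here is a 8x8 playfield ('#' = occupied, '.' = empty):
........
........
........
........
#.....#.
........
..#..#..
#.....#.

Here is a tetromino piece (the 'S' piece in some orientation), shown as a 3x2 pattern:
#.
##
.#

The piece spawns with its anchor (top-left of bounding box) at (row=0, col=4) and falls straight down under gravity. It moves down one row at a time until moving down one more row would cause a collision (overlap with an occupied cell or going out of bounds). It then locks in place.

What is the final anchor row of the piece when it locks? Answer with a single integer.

Answer: 3

Derivation:
Spawn at (row=0, col=4). Try each row:
  row 0: fits
  row 1: fits
  row 2: fits
  row 3: fits
  row 4: blocked -> lock at row 3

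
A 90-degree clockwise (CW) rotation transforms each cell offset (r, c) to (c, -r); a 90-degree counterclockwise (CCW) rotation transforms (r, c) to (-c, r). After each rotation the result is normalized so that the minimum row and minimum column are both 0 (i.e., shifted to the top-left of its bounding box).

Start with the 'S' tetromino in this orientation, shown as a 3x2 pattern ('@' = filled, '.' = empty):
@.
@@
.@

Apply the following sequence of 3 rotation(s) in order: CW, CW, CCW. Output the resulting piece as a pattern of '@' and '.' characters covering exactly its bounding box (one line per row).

Answer: .@@
@@.

Derivation:
Start:
@.
@@
.@
After rotation 1 (CW):
.@@
@@.
After rotation 2 (CW):
@.
@@
.@
After rotation 3 (CCW):
.@@
@@.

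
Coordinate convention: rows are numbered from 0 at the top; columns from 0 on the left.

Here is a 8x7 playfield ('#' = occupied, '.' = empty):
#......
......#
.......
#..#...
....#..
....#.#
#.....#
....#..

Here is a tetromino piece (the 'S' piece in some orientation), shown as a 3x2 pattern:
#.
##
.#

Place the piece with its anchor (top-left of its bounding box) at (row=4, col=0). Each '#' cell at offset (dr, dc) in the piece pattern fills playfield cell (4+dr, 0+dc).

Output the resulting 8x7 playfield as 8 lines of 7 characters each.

Answer: #......
......#
.......
#..#...
#...#..
##..#.#
##....#
....#..

Derivation:
Fill (4+0,0+0) = (4,0)
Fill (4+1,0+0) = (5,0)
Fill (4+1,0+1) = (5,1)
Fill (4+2,0+1) = (6,1)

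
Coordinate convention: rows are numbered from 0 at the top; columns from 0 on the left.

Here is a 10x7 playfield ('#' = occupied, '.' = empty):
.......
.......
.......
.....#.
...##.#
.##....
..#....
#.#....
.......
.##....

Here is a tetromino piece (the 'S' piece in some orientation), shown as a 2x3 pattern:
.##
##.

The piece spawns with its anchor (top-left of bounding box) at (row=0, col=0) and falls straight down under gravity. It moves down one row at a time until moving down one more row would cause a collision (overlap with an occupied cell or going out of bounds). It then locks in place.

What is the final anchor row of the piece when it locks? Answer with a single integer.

Spawn at (row=0, col=0). Try each row:
  row 0: fits
  row 1: fits
  row 2: fits
  row 3: fits
  row 4: blocked -> lock at row 3

Answer: 3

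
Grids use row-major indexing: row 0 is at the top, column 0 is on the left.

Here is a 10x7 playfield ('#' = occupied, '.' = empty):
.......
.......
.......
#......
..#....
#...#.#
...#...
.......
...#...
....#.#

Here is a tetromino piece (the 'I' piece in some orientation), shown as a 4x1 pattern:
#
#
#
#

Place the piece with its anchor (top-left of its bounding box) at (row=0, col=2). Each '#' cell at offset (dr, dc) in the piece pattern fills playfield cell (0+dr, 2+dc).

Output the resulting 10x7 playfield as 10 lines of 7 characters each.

Answer: ..#....
..#....
..#....
#.#....
..#....
#...#.#
...#...
.......
...#...
....#.#

Derivation:
Fill (0+0,2+0) = (0,2)
Fill (0+1,2+0) = (1,2)
Fill (0+2,2+0) = (2,2)
Fill (0+3,2+0) = (3,2)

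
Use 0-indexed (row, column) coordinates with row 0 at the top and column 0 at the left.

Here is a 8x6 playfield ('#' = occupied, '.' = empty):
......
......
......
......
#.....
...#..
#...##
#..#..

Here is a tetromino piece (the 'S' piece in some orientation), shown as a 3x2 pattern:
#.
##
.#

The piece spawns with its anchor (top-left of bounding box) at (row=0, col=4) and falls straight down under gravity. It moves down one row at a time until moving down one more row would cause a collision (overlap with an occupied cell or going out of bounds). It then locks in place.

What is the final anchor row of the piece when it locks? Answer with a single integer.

Spawn at (row=0, col=4). Try each row:
  row 0: fits
  row 1: fits
  row 2: fits
  row 3: fits
  row 4: blocked -> lock at row 3

Answer: 3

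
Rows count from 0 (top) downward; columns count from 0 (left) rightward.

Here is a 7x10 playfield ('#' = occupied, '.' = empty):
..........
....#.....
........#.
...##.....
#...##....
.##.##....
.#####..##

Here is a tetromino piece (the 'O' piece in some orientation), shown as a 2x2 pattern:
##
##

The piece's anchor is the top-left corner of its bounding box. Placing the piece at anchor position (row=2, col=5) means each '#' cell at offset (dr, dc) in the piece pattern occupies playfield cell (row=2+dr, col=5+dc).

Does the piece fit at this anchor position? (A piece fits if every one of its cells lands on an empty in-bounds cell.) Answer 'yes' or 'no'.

Check each piece cell at anchor (2, 5):
  offset (0,0) -> (2,5): empty -> OK
  offset (0,1) -> (2,6): empty -> OK
  offset (1,0) -> (3,5): empty -> OK
  offset (1,1) -> (3,6): empty -> OK
All cells valid: yes

Answer: yes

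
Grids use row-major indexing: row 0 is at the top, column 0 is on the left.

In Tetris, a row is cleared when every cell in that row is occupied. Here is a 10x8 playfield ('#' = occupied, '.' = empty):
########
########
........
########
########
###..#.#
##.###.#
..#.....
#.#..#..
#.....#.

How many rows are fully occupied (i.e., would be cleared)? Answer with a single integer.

Answer: 4

Derivation:
Check each row:
  row 0: 0 empty cells -> FULL (clear)
  row 1: 0 empty cells -> FULL (clear)
  row 2: 8 empty cells -> not full
  row 3: 0 empty cells -> FULL (clear)
  row 4: 0 empty cells -> FULL (clear)
  row 5: 3 empty cells -> not full
  row 6: 2 empty cells -> not full
  row 7: 7 empty cells -> not full
  row 8: 5 empty cells -> not full
  row 9: 6 empty cells -> not full
Total rows cleared: 4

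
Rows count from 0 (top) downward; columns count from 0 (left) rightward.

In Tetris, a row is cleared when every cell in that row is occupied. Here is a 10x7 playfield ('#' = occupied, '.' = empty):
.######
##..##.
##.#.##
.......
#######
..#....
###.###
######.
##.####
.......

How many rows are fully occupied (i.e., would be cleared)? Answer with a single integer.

Answer: 1

Derivation:
Check each row:
  row 0: 1 empty cell -> not full
  row 1: 3 empty cells -> not full
  row 2: 2 empty cells -> not full
  row 3: 7 empty cells -> not full
  row 4: 0 empty cells -> FULL (clear)
  row 5: 6 empty cells -> not full
  row 6: 1 empty cell -> not full
  row 7: 1 empty cell -> not full
  row 8: 1 empty cell -> not full
  row 9: 7 empty cells -> not full
Total rows cleared: 1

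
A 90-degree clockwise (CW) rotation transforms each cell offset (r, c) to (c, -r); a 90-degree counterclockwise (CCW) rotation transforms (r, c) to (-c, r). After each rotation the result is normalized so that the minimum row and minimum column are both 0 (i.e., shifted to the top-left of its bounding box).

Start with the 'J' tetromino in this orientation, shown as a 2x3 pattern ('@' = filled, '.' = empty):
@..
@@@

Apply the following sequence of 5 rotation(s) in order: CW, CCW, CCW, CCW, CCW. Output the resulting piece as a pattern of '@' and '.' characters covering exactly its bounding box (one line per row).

Answer: @@
@.
@.

Derivation:
Start:
@..
@@@
After rotation 1 (CW):
@@
@.
@.
After rotation 2 (CCW):
@..
@@@
After rotation 3 (CCW):
.@
.@
@@
After rotation 4 (CCW):
@@@
..@
After rotation 5 (CCW):
@@
@.
@.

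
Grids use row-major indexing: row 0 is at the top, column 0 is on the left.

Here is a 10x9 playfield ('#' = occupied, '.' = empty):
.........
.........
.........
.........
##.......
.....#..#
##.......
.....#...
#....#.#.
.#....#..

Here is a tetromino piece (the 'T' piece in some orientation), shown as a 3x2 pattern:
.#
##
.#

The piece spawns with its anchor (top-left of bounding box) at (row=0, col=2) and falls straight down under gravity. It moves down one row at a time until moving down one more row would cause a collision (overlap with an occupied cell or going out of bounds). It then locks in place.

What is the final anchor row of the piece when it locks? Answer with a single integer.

Spawn at (row=0, col=2). Try each row:
  row 0: fits
  row 1: fits
  row 2: fits
  row 3: fits
  row 4: fits
  row 5: fits
  row 6: fits
  row 7: fits
  row 8: blocked -> lock at row 7

Answer: 7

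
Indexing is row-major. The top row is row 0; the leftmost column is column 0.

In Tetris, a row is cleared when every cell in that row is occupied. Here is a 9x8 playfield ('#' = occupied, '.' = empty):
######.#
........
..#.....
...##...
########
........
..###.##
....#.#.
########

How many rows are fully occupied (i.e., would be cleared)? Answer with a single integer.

Check each row:
  row 0: 1 empty cell -> not full
  row 1: 8 empty cells -> not full
  row 2: 7 empty cells -> not full
  row 3: 6 empty cells -> not full
  row 4: 0 empty cells -> FULL (clear)
  row 5: 8 empty cells -> not full
  row 6: 3 empty cells -> not full
  row 7: 6 empty cells -> not full
  row 8: 0 empty cells -> FULL (clear)
Total rows cleared: 2

Answer: 2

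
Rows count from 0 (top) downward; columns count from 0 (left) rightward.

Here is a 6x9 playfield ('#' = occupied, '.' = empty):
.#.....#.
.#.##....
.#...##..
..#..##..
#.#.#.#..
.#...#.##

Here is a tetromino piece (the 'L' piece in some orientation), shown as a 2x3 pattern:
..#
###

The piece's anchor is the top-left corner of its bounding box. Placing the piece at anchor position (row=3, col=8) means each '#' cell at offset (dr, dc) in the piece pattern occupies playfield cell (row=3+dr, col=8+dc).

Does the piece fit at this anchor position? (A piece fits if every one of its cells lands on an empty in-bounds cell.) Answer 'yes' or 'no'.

Check each piece cell at anchor (3, 8):
  offset (0,2) -> (3,10): out of bounds -> FAIL
  offset (1,0) -> (4,8): empty -> OK
  offset (1,1) -> (4,9): out of bounds -> FAIL
  offset (1,2) -> (4,10): out of bounds -> FAIL
All cells valid: no

Answer: no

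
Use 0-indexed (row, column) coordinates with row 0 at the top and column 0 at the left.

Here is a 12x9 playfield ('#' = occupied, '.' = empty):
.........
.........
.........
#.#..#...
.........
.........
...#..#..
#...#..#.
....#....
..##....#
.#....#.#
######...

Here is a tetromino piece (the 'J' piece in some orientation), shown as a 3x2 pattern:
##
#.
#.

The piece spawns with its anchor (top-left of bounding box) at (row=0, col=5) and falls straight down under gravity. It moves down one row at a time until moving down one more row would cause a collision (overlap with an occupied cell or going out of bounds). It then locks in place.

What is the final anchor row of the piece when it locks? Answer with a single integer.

Answer: 0

Derivation:
Spawn at (row=0, col=5). Try each row:
  row 0: fits
  row 1: blocked -> lock at row 0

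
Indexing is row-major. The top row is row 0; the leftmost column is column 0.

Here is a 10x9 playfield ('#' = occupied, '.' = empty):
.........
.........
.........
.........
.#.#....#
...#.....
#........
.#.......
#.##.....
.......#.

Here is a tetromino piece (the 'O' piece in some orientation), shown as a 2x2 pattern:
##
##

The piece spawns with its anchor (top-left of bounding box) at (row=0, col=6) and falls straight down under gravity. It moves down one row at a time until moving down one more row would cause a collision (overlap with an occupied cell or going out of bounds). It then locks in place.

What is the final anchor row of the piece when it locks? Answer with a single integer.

Answer: 7

Derivation:
Spawn at (row=0, col=6). Try each row:
  row 0: fits
  row 1: fits
  row 2: fits
  row 3: fits
  row 4: fits
  row 5: fits
  row 6: fits
  row 7: fits
  row 8: blocked -> lock at row 7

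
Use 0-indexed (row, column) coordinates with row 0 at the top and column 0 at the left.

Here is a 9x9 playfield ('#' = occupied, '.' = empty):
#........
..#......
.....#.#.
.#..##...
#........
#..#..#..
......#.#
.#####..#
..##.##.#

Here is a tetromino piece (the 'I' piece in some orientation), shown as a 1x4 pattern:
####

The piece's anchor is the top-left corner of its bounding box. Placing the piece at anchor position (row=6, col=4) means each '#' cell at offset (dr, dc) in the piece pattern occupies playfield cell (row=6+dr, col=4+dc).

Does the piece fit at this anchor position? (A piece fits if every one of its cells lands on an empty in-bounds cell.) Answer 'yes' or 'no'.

Check each piece cell at anchor (6, 4):
  offset (0,0) -> (6,4): empty -> OK
  offset (0,1) -> (6,5): empty -> OK
  offset (0,2) -> (6,6): occupied ('#') -> FAIL
  offset (0,3) -> (6,7): empty -> OK
All cells valid: no

Answer: no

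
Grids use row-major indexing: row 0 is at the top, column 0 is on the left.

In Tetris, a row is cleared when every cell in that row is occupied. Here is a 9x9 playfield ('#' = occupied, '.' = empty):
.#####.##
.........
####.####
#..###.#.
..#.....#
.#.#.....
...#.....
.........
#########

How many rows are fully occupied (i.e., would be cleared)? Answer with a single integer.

Answer: 1

Derivation:
Check each row:
  row 0: 2 empty cells -> not full
  row 1: 9 empty cells -> not full
  row 2: 1 empty cell -> not full
  row 3: 4 empty cells -> not full
  row 4: 7 empty cells -> not full
  row 5: 7 empty cells -> not full
  row 6: 8 empty cells -> not full
  row 7: 9 empty cells -> not full
  row 8: 0 empty cells -> FULL (clear)
Total rows cleared: 1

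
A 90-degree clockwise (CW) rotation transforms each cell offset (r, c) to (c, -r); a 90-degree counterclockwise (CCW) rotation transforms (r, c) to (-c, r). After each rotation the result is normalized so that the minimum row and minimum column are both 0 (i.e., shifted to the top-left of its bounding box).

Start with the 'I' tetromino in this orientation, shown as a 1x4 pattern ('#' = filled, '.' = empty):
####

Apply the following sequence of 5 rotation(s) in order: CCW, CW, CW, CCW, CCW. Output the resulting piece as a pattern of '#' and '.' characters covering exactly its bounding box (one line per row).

Answer: #
#
#
#

Derivation:
Start:
####
After rotation 1 (CCW):
#
#
#
#
After rotation 2 (CW):
####
After rotation 3 (CW):
#
#
#
#
After rotation 4 (CCW):
####
After rotation 5 (CCW):
#
#
#
#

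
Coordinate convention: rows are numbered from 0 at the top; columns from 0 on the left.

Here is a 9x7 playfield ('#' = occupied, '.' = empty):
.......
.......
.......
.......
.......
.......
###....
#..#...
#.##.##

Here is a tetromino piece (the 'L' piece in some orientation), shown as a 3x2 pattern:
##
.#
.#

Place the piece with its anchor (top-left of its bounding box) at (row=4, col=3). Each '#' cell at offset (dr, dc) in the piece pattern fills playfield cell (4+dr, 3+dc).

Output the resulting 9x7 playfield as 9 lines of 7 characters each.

Fill (4+0,3+0) = (4,3)
Fill (4+0,3+1) = (4,4)
Fill (4+1,3+1) = (5,4)
Fill (4+2,3+1) = (6,4)

Answer: .......
.......
.......
.......
...##..
....#..
###.#..
#..#...
#.##.##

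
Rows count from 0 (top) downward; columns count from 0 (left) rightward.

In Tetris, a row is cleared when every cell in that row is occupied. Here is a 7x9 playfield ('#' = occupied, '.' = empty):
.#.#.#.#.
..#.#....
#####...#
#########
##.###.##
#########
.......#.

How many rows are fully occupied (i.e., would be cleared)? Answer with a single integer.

Answer: 2

Derivation:
Check each row:
  row 0: 5 empty cells -> not full
  row 1: 7 empty cells -> not full
  row 2: 3 empty cells -> not full
  row 3: 0 empty cells -> FULL (clear)
  row 4: 2 empty cells -> not full
  row 5: 0 empty cells -> FULL (clear)
  row 6: 8 empty cells -> not full
Total rows cleared: 2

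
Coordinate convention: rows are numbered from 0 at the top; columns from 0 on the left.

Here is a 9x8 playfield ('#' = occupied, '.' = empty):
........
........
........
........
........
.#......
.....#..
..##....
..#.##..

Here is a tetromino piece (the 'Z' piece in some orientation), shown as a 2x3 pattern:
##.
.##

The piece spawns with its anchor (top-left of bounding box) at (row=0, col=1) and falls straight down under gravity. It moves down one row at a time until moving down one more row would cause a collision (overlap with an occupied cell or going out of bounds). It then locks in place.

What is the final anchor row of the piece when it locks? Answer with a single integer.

Answer: 4

Derivation:
Spawn at (row=0, col=1). Try each row:
  row 0: fits
  row 1: fits
  row 2: fits
  row 3: fits
  row 4: fits
  row 5: blocked -> lock at row 4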